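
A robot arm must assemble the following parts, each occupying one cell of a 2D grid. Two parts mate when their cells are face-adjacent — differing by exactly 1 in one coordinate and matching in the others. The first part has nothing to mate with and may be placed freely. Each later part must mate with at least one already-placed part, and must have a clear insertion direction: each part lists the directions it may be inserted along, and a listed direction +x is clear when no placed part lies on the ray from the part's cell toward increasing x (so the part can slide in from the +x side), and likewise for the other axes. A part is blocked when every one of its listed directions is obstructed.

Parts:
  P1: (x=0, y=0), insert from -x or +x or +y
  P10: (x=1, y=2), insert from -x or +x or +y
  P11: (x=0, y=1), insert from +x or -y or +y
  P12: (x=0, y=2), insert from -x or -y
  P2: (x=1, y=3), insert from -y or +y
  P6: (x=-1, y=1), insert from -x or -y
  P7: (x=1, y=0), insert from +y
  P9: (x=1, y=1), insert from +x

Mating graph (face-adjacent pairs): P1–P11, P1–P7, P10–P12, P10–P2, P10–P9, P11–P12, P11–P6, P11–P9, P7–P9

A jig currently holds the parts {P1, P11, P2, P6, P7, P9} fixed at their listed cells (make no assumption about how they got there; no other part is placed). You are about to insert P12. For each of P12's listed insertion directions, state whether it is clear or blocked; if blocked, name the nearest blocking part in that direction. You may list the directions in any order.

-x: ray from P12(0, 2) has no placed part ⇒ clear
-y: nearest on ray is P11@(0, 1) ⇒ blocked

-x: clear; -y: blocked by P11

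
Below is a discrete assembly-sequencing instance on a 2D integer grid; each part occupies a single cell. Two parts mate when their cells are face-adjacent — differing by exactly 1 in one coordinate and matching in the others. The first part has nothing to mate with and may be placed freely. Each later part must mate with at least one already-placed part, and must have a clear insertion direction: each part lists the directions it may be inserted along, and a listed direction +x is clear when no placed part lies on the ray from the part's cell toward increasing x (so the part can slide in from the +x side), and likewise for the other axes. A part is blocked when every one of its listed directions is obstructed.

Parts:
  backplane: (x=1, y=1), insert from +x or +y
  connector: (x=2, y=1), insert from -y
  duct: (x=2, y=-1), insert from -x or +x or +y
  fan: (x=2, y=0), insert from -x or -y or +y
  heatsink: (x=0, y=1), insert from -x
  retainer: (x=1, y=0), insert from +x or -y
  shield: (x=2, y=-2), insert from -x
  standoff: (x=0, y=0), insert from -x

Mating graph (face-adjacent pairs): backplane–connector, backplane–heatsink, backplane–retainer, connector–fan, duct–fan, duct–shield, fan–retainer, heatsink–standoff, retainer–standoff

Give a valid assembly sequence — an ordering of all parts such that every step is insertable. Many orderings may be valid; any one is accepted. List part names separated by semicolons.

heatsink; standoff; retainer; backplane; connector; fan; duct; shield

1. heatsink@(0, 1) [-x clear] — {heatsink}
2. standoff@(0, 0) [-x clear] — {heatsink, standoff}
3. retainer@(1, 0) [+x clear] — {heatsink, retainer, standoff}
4. backplane@(1, 1) [+x clear] — {backplane, heatsink, retainer, standoff}
5. connector@(2, 1) [-y clear] — {backplane, connector, heatsink, retainer, standoff}
6. fan@(2, 0) [-y clear] — {backplane, connector, fan, heatsink, retainer, standoff}
7. duct@(2, -1) [-x clear] — {backplane, connector, duct, fan, heatsink, retainer, standoff}
8. shield@(2, -2) [-x clear] — {backplane, connector, duct, fan, heatsink, retainer, shield, standoff}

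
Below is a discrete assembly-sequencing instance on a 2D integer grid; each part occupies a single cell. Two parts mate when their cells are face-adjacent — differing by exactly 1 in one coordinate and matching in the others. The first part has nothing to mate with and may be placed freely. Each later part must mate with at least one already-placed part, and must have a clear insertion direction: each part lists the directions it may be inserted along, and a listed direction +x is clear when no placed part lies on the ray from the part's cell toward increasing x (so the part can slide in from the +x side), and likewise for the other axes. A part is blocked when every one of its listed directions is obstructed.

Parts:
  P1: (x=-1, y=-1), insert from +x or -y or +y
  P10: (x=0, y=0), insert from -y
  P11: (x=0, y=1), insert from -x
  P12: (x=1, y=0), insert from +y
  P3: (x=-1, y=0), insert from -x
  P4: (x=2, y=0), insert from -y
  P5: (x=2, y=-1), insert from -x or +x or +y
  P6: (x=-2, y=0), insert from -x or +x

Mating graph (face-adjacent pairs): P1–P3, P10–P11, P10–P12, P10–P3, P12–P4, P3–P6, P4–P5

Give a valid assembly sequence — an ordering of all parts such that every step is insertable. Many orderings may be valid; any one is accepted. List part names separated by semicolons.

1. P1@(-1, -1) [+x clear] — {P1}
2. P3@(-1, 0) [-x clear] — {P1, P3}
3. P6@(-2, 0) [-x clear] — {P1, P3, P6}
4. P10@(0, 0) [-y clear] — {P1, P10, P3, P6}
5. P12@(1, 0) [+y clear] — {P1, P10, P12, P3, P6}
6. P4@(2, 0) [-y clear] — {P1, P10, P12, P3, P4, P6}
7. P5@(2, -1) [+x clear] — {P1, P10, P12, P3, P4, P5, P6}
8. P11@(0, 1) [-x clear] — {P1, P10, P11, P12, P3, P4, P5, P6}

P1; P3; P6; P10; P12; P4; P5; P11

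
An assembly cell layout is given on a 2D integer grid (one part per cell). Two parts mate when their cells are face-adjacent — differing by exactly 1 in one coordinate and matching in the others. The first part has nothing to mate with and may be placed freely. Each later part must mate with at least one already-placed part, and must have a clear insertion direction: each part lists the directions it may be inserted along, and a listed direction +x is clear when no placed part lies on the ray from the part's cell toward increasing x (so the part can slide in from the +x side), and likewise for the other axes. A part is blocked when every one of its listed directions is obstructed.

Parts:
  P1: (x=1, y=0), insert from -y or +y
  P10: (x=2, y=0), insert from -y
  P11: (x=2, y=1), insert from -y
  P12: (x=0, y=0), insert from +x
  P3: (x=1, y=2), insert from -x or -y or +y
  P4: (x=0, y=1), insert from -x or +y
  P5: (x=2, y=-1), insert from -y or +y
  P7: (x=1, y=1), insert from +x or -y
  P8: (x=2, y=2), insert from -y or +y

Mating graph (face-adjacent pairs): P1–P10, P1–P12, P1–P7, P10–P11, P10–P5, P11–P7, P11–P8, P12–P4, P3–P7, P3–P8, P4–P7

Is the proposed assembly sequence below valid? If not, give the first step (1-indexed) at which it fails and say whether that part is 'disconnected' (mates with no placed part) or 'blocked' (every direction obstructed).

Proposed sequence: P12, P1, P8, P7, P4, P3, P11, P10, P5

1. P12@(0, 0) [+x clear] — {P12}
2. P1@(1, 0) [-y clear] — {P1, P12}
3. P8@(2, 2) — no placed neighbour ⇒ disconnected

Invalid at step 3 (disconnected)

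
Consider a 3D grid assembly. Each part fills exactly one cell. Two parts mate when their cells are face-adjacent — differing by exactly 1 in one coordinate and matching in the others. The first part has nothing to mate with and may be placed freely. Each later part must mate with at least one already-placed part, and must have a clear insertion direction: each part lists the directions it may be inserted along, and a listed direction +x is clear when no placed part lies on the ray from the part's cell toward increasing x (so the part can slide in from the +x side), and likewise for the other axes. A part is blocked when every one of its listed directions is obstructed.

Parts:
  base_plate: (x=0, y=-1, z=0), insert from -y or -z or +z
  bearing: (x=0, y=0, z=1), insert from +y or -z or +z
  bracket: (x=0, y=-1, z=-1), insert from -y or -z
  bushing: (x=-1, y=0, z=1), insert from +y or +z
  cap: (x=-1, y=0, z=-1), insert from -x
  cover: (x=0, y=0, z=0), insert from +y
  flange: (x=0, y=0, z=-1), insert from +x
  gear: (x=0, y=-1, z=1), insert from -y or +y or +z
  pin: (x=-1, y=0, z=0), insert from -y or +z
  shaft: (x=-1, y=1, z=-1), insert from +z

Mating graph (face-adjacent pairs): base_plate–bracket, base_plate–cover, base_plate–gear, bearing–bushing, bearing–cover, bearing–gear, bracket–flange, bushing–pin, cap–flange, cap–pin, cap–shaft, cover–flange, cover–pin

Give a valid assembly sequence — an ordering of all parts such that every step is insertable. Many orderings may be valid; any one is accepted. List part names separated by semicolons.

cap; shaft; pin; cover; bearing; gear; flange; base_plate; bracket; bushing

1. cap@(-1, 0, -1) [-x clear] — {cap}
2. shaft@(-1, 1, -1) [+z clear] — {cap, shaft}
3. pin@(-1, 0, 0) [-y clear] — {cap, pin, shaft}
4. cover@(0, 0, 0) [+y clear] — {cap, cover, pin, shaft}
5. bearing@(0, 0, 1) [+y clear] — {bearing, cap, cover, pin, shaft}
6. gear@(0, -1, 1) [-y clear] — {bearing, cap, cover, gear, pin, shaft}
7. flange@(0, 0, -1) [+x clear] — {bearing, cap, cover, flange, gear, pin, shaft}
8. base_plate@(0, -1, 0) [-y clear] — {base_plate, bearing, cap, cover, flange, gear, pin, shaft}
9. bracket@(0, -1, -1) [-y clear] — {base_plate, bearing, bracket, cap, cover, flange, gear, pin, shaft}
10. bushing@(-1, 0, 1) [+y clear] — {base_plate, bearing, bracket, bushing, cap, cover, flange, gear, pin, shaft}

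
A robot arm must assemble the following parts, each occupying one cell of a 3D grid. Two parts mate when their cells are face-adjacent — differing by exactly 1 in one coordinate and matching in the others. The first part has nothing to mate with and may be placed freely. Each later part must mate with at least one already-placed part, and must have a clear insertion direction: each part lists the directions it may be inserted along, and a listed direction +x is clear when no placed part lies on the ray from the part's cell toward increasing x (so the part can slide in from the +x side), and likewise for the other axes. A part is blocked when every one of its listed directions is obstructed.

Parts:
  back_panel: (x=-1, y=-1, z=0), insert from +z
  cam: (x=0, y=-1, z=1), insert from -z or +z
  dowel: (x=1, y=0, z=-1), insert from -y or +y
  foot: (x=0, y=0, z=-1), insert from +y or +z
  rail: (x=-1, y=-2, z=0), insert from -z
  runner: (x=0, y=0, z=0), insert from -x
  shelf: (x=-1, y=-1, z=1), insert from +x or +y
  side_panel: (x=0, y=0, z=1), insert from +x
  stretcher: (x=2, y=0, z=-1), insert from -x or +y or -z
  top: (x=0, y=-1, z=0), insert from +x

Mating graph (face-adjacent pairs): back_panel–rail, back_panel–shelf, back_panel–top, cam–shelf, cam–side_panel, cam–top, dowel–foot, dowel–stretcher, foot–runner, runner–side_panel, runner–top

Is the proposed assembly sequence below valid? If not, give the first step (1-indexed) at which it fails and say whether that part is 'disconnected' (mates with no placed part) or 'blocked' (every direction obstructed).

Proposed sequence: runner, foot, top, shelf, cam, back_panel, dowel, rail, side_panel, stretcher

Invalid at step 4 (disconnected)

1. runner@(0, 0, 0) [-x clear] — {runner}
2. foot@(0, 0, -1) [+y clear] — {foot, runner}
3. top@(0, -1, 0) [+x clear] — {foot, runner, top}
4. shelf@(-1, -1, 1) — no placed neighbour ⇒ disconnected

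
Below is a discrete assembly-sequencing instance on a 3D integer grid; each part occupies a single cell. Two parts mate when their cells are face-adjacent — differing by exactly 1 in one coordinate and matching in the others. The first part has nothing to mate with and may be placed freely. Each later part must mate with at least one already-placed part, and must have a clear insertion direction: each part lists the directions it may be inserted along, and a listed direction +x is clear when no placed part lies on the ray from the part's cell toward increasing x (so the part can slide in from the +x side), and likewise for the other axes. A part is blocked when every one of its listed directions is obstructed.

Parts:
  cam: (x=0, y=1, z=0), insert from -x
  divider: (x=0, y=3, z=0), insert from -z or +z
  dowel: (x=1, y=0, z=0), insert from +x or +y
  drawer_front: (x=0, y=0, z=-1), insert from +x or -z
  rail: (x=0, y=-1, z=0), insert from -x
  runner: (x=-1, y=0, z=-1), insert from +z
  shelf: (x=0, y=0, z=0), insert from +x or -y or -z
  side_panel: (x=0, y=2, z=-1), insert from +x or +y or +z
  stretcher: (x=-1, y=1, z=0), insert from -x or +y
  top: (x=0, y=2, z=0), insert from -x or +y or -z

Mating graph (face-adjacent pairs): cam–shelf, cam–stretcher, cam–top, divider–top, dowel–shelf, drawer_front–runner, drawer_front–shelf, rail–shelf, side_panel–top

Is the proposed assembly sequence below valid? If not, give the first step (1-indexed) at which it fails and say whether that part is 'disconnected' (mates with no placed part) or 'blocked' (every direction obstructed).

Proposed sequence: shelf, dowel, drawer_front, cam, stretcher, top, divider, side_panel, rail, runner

Valid

1. shelf@(0, 0, 0) [+x clear] — {shelf}
2. dowel@(1, 0, 0) [+x clear] — {dowel, shelf}
3. drawer_front@(0, 0, -1) [+x clear] — {dowel, drawer_front, shelf}
4. cam@(0, 1, 0) [-x clear] — {cam, dowel, drawer_front, shelf}
5. stretcher@(-1, 1, 0) [-x clear] — {cam, dowel, drawer_front, shelf, stretcher}
6. top@(0, 2, 0) [-x clear] — {cam, dowel, drawer_front, shelf, stretcher, top}
7. divider@(0, 3, 0) [-z clear] — {cam, divider, dowel, drawer_front, shelf, stretcher, top}
8. side_panel@(0, 2, -1) [+x clear] — {cam, divider, dowel, drawer_front, shelf, side_panel, stretcher, top}
9. rail@(0, -1, 0) [-x clear] — {cam, divider, dowel, drawer_front, rail, shelf, side_panel, stretcher, top}
10. runner@(-1, 0, -1) [+z clear] — {cam, divider, dowel, drawer_front, rail, runner, shelf, side_panel, stretcher, top}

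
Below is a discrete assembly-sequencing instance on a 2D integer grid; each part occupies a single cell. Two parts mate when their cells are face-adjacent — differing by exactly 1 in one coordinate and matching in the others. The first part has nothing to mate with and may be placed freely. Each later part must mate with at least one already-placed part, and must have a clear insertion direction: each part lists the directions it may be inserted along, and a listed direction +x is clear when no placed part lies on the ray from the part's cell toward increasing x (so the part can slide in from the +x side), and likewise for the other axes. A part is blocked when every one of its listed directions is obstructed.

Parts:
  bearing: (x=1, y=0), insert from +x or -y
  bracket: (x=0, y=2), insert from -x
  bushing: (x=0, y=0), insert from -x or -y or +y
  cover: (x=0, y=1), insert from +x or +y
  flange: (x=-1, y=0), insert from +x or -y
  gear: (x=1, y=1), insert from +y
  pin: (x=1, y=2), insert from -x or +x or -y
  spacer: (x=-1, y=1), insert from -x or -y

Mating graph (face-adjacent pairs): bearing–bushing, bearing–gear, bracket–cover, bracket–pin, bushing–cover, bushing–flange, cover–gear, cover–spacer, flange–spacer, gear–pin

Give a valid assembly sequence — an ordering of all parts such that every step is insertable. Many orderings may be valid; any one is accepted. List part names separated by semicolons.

1. flange@(-1, 0) [+x clear] — {flange}
2. bushing@(0, 0) [-y clear] — {bushing, flange}
3. bearing@(1, 0) [+x clear] — {bearing, bushing, flange}
4. spacer@(-1, 1) [-x clear] — {bearing, bushing, flange, spacer}
5. cover@(0, 1) [+x clear] — {bearing, bushing, cover, flange, spacer}
6. bracket@(0, 2) [-x clear] — {bearing, bracket, bushing, cover, flange, spacer}
7. gear@(1, 1) [+y clear] — {bearing, bracket, bushing, cover, flange, gear, spacer}
8. pin@(1, 2) [+x clear] — {bearing, bracket, bushing, cover, flange, gear, pin, spacer}

flange; bushing; bearing; spacer; cover; bracket; gear; pin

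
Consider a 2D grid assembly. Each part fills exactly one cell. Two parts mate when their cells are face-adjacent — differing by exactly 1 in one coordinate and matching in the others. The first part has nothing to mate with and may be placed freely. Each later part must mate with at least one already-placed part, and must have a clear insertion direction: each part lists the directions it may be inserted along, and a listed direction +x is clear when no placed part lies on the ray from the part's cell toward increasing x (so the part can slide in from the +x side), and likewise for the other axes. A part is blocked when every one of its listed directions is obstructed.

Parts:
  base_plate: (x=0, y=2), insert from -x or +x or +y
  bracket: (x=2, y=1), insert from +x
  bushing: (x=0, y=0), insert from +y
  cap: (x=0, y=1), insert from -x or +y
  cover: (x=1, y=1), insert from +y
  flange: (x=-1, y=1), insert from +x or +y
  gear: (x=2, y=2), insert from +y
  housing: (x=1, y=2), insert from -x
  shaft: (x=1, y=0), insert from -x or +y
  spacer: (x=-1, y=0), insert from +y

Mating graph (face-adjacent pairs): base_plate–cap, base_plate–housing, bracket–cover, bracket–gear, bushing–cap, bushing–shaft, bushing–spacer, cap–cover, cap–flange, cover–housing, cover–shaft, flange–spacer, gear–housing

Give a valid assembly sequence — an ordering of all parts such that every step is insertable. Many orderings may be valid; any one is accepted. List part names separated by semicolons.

bushing; spacer; flange; cap; shaft; cover; bracket; housing; base_plate; gear

1. bushing@(0, 0) [+y clear] — {bushing}
2. spacer@(-1, 0) [+y clear] — {bushing, spacer}
3. flange@(-1, 1) [+x clear] — {bushing, flange, spacer}
4. cap@(0, 1) [+y clear] — {bushing, cap, flange, spacer}
5. shaft@(1, 0) [+y clear] — {bushing, cap, flange, shaft, spacer}
6. cover@(1, 1) [+y clear] — {bushing, cap, cover, flange, shaft, spacer}
7. bracket@(2, 1) [+x clear] — {bracket, bushing, cap, cover, flange, shaft, spacer}
8. housing@(1, 2) [-x clear] — {bracket, bushing, cap, cover, flange, housing, shaft, spacer}
9. base_plate@(0, 2) [-x clear] — {base_plate, bracket, bushing, cap, cover, flange, housing, shaft, spacer}
10. gear@(2, 2) [+y clear] — {base_plate, bracket, bushing, cap, cover, flange, gear, housing, shaft, spacer}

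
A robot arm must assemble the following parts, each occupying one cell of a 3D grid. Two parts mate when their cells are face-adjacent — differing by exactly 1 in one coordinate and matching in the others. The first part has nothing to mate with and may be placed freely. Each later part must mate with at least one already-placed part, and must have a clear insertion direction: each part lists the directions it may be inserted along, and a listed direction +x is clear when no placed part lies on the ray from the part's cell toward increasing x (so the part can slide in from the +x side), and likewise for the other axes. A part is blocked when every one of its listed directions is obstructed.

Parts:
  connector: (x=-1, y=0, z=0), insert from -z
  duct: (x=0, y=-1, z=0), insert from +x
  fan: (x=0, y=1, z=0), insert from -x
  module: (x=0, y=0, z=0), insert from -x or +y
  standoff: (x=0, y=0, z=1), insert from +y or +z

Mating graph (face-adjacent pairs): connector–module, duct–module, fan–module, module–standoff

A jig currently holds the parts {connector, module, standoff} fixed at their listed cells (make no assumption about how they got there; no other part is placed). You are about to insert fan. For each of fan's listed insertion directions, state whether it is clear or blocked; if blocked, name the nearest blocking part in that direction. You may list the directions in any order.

-x: ray from fan(0, 1, 0) has no placed part ⇒ clear

-x: clear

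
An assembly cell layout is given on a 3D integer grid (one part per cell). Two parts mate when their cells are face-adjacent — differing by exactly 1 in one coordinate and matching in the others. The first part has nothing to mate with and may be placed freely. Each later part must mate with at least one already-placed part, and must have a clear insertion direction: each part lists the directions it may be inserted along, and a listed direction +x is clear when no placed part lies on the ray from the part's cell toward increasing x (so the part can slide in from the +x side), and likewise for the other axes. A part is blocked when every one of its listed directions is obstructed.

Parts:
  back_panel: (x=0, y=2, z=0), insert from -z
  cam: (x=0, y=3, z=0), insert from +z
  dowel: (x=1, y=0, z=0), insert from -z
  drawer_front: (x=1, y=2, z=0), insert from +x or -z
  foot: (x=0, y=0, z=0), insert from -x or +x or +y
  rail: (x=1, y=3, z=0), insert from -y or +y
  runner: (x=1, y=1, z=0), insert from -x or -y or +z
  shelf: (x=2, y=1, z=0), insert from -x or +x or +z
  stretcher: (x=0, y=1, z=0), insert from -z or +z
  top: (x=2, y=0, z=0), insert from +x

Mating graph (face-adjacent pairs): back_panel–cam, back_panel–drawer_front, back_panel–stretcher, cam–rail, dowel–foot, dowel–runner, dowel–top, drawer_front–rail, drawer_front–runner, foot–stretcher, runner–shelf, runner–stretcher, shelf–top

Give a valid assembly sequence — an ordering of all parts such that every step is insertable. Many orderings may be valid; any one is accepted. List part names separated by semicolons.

1. foot@(0, 0, 0) [-x clear] — {foot}
2. stretcher@(0, 1, 0) [-z clear] — {foot, stretcher}
3. back_panel@(0, 2, 0) [-z clear] — {back_panel, foot, stretcher}
4. cam@(0, 3, 0) [+z clear] — {back_panel, cam, foot, stretcher}
5. rail@(1, 3, 0) [-y clear] — {back_panel, cam, foot, rail, stretcher}
6. drawer_front@(1, 2, 0) [+x clear] — {back_panel, cam, drawer_front, foot, rail, stretcher}
7. runner@(1, 1, 0) [-y clear] — {back_panel, cam, drawer_front, foot, rail, runner, stretcher}
8. shelf@(2, 1, 0) [+x clear] — {back_panel, cam, drawer_front, foot, rail, runner, shelf, stretcher}
9. top@(2, 0, 0) [+x clear] — {back_panel, cam, drawer_front, foot, rail, runner, shelf, stretcher, top}
10. dowel@(1, 0, 0) [-z clear] — {back_panel, cam, dowel, drawer_front, foot, rail, runner, shelf, stretcher, top}

foot; stretcher; back_panel; cam; rail; drawer_front; runner; shelf; top; dowel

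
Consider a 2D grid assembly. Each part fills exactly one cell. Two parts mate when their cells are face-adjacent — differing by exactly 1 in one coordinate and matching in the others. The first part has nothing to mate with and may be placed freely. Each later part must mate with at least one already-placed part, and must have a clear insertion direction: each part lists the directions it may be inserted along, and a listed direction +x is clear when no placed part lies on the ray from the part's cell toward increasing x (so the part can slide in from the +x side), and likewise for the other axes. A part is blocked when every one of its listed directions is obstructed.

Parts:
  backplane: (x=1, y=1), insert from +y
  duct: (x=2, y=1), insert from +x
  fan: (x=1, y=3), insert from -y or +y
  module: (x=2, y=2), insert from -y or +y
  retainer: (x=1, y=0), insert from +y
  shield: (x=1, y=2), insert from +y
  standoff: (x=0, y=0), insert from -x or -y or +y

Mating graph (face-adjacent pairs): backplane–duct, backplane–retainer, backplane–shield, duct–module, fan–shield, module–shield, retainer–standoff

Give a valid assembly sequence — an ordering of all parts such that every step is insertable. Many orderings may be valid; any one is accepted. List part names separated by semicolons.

1. standoff@(0, 0) [-x clear] — {standoff}
2. retainer@(1, 0) [+y clear] — {retainer, standoff}
3. backplane@(1, 1) [+y clear] — {backplane, retainer, standoff}
4. duct@(2, 1) [+x clear] — {backplane, duct, retainer, standoff}
5. module@(2, 2) [+y clear] — {backplane, duct, module, retainer, standoff}
6. shield@(1, 2) [+y clear] — {backplane, duct, module, retainer, shield, standoff}
7. fan@(1, 3) [+y clear] — {backplane, duct, fan, module, retainer, shield, standoff}

standoff; retainer; backplane; duct; module; shield; fan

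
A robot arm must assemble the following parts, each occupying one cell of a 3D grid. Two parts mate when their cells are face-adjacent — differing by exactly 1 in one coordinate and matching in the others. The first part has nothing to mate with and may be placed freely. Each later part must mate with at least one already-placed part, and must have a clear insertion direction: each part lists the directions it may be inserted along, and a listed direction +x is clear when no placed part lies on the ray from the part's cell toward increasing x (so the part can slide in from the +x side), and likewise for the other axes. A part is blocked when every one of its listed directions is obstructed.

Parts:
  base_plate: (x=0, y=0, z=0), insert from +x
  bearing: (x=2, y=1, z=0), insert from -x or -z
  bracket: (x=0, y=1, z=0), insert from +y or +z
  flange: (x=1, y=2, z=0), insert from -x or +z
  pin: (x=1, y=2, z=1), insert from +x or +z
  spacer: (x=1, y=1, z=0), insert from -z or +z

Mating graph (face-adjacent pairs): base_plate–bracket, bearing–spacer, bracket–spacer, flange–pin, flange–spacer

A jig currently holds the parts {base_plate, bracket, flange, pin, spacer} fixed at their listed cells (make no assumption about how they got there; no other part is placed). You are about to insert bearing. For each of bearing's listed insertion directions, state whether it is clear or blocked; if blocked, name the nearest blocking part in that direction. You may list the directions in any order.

-x: nearest on ray is spacer@(1, 1, 0) ⇒ blocked
-z: ray from bearing(2, 1, 0) has no placed part ⇒ clear

-x: blocked by spacer; -z: clear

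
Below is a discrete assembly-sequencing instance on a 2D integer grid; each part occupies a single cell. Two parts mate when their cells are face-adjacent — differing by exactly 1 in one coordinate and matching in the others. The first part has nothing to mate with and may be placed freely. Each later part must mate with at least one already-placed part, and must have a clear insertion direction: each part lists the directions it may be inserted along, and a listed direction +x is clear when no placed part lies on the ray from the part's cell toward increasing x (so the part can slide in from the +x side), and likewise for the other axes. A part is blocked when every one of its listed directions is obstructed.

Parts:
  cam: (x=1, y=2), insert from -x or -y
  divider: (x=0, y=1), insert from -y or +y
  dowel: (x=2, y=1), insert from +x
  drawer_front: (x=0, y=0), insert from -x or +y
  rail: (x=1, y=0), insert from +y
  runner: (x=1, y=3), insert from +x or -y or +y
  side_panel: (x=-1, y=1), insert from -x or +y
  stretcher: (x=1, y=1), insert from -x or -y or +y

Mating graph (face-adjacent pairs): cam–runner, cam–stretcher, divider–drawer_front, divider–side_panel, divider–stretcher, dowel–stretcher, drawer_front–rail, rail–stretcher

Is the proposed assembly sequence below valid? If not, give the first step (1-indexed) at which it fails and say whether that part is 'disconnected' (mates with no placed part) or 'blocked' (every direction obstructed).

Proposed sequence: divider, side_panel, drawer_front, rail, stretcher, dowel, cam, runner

1. divider@(0, 1) [-y clear] — {divider}
2. side_panel@(-1, 1) [-x clear] — {divider, side_panel}
3. drawer_front@(0, 0) [-x clear] — {divider, drawer_front, side_panel}
4. rail@(1, 0) [+y clear] — {divider, drawer_front, rail, side_panel}
5. stretcher@(1, 1) [+y clear] — {divider, drawer_front, rail, side_panel, stretcher}
6. dowel@(2, 1) [+x clear] — {divider, dowel, drawer_front, rail, side_panel, stretcher}
7. cam@(1, 2) [-x clear] — {cam, divider, dowel, drawer_front, rail, side_panel, stretcher}
8. runner@(1, 3) [+x clear] — {cam, divider, dowel, drawer_front, rail, runner, side_panel, stretcher}

Valid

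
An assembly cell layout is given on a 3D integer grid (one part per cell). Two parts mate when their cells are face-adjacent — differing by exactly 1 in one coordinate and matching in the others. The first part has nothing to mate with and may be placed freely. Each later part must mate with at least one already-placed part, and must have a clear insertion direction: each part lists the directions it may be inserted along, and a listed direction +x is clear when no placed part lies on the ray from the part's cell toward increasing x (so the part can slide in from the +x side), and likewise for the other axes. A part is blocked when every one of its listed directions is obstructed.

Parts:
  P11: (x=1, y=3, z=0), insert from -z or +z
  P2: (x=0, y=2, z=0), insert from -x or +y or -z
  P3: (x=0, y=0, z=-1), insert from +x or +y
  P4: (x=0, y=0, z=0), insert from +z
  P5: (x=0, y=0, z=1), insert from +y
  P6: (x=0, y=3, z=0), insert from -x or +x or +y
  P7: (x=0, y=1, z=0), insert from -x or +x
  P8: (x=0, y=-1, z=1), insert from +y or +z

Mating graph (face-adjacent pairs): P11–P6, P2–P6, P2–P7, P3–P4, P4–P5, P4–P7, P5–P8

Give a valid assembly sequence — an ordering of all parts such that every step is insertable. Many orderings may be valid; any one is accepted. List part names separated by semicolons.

P7; P2; P6; P11; P4; P5; P3; P8

1. P7@(0, 1, 0) [-x clear] — {P7}
2. P2@(0, 2, 0) [-x clear] — {P2, P7}
3. P6@(0, 3, 0) [-x clear] — {P2, P6, P7}
4. P11@(1, 3, 0) [-z clear] — {P11, P2, P6, P7}
5. P4@(0, 0, 0) [+z clear] — {P11, P2, P4, P6, P7}
6. P5@(0, 0, 1) [+y clear] — {P11, P2, P4, P5, P6, P7}
7. P3@(0, 0, -1) [+x clear] — {P11, P2, P3, P4, P5, P6, P7}
8. P8@(0, -1, 1) [+z clear] — {P11, P2, P3, P4, P5, P6, P7, P8}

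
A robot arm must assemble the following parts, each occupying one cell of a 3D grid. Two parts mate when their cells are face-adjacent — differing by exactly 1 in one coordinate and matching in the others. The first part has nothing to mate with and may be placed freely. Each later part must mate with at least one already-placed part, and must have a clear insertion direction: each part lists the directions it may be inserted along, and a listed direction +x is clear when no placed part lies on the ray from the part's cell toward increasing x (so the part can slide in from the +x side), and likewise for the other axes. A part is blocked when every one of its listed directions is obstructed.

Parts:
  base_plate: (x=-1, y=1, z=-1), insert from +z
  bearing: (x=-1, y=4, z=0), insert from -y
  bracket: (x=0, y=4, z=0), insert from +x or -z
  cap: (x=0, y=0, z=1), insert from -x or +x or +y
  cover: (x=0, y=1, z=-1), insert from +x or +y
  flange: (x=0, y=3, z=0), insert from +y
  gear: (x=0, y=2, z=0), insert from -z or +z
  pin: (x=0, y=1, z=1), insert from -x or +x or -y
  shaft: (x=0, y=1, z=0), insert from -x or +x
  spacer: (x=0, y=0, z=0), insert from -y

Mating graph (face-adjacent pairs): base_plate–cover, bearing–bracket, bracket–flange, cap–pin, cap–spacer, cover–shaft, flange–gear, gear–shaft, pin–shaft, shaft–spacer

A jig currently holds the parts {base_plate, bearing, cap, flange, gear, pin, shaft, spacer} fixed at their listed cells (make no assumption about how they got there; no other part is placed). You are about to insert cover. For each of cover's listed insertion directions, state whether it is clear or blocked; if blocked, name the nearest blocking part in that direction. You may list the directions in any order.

+x: clear; +y: clear

+x: ray from cover(0, 1, -1) has no placed part ⇒ clear
+y: ray from cover(0, 1, -1) has no placed part ⇒ clear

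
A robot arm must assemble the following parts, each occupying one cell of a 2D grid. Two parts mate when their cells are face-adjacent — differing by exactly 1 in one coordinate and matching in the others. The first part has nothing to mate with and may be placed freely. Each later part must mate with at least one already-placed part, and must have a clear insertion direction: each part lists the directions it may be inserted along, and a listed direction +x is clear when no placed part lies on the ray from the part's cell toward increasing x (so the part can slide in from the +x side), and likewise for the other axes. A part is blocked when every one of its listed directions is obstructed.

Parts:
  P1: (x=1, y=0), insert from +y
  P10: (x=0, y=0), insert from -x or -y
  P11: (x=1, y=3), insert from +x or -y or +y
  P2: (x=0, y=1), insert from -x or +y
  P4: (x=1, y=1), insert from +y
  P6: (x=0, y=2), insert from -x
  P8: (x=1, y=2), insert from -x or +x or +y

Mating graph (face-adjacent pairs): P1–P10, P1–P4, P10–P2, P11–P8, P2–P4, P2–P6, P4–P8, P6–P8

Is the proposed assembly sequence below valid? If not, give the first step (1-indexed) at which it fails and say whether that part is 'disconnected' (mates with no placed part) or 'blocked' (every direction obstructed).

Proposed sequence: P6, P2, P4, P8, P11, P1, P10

Invalid at step 6 (blocked)

1. P6@(0, 2) [-x clear] — {P6}
2. P2@(0, 1) [-x clear] — {P2, P6}
3. P4@(1, 1) [+y clear] — {P2, P4, P6}
4. P8@(1, 2) [+x clear] — {P2, P4, P6, P8}
5. P11@(1, 3) [+x clear] — {P11, P2, P4, P6, P8}
6. P1@(1, 0) — +y all obstructed ⇒ blocked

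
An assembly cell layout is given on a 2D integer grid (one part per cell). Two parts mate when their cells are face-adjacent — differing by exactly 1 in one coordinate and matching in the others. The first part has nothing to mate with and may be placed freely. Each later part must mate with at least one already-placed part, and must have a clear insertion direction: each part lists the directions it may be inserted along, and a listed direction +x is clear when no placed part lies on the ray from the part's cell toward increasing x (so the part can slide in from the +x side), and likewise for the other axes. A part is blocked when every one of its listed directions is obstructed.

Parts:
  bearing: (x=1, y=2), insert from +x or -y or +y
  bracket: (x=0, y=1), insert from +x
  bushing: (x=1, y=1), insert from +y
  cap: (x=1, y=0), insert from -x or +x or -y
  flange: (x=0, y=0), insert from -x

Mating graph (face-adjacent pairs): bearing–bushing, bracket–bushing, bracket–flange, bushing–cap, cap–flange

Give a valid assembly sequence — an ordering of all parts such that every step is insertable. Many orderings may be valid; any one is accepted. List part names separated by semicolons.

1. flange@(0, 0) [-x clear] — {flange}
2. cap@(1, 0) [+x clear] — {cap, flange}
3. bracket@(0, 1) [+x clear] — {bracket, cap, flange}
4. bushing@(1, 1) [+y clear] — {bracket, bushing, cap, flange}
5. bearing@(1, 2) [+x clear] — {bearing, bracket, bushing, cap, flange}

flange; cap; bracket; bushing; bearing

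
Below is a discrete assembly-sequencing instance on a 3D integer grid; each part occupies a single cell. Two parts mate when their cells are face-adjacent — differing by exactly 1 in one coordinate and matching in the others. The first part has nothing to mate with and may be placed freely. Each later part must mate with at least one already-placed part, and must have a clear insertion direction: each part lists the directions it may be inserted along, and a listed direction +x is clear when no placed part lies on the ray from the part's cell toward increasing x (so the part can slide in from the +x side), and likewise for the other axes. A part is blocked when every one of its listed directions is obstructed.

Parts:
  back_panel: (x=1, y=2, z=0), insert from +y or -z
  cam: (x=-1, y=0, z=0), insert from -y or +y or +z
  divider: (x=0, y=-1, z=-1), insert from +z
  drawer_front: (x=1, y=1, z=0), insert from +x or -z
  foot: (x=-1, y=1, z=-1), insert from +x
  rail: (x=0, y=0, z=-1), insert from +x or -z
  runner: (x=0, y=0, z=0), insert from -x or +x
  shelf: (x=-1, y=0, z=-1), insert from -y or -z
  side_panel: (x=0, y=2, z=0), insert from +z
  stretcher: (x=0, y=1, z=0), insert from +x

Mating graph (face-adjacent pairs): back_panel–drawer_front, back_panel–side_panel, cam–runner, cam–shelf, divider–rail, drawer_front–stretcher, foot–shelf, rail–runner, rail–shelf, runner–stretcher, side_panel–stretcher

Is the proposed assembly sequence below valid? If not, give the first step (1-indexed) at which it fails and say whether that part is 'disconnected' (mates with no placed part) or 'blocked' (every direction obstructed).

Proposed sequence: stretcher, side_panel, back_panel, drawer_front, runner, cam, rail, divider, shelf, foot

1. stretcher@(0, 1, 0) [+x clear] — {stretcher}
2. side_panel@(0, 2, 0) [+z clear] — {side_panel, stretcher}
3. back_panel@(1, 2, 0) [+y clear] — {back_panel, side_panel, stretcher}
4. drawer_front@(1, 1, 0) [+x clear] — {back_panel, drawer_front, side_panel, stretcher}
5. runner@(0, 0, 0) [-x clear] — {back_panel, drawer_front, runner, side_panel, stretcher}
6. cam@(-1, 0, 0) [-y clear] — {back_panel, cam, drawer_front, runner, side_panel, stretcher}
7. rail@(0, 0, -1) [+x clear] — {back_panel, cam, drawer_front, rail, runner, side_panel, stretcher}
8. divider@(0, -1, -1) [+z clear] — {back_panel, cam, divider, drawer_front, rail, runner, side_panel, stretcher}
9. shelf@(-1, 0, -1) [-y clear] — {back_panel, cam, divider, drawer_front, rail, runner, shelf, side_panel, stretcher}
10. foot@(-1, 1, -1) [+x clear] — {back_panel, cam, divider, drawer_front, foot, rail, runner, shelf, side_panel, stretcher}

Valid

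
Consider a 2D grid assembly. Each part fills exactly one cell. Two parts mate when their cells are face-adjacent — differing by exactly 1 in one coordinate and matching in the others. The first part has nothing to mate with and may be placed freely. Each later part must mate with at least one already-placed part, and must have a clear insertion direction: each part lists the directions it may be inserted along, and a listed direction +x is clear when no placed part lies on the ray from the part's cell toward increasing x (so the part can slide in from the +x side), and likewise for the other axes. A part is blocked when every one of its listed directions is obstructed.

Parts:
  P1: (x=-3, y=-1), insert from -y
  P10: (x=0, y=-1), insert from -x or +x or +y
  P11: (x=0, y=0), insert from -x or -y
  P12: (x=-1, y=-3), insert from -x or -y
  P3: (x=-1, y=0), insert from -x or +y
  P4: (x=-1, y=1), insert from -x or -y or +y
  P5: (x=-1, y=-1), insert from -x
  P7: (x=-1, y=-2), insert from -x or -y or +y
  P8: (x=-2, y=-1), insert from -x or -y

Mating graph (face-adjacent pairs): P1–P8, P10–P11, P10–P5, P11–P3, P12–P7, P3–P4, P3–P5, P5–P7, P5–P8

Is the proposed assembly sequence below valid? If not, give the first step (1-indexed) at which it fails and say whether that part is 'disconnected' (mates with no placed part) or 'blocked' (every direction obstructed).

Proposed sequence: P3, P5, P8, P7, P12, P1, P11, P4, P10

Valid

1. P3@(-1, 0) [-x clear] — {P3}
2. P5@(-1, -1) [-x clear] — {P3, P5}
3. P8@(-2, -1) [-x clear] — {P3, P5, P8}
4. P7@(-1, -2) [-x clear] — {P3, P5, P7, P8}
5. P12@(-1, -3) [-x clear] — {P12, P3, P5, P7, P8}
6. P1@(-3, -1) [-y clear] — {P1, P12, P3, P5, P7, P8}
7. P11@(0, 0) [-y clear] — {P1, P11, P12, P3, P5, P7, P8}
8. P4@(-1, 1) [-x clear] — {P1, P11, P12, P3, P4, P5, P7, P8}
9. P10@(0, -1) [+x clear] — {P1, P10, P11, P12, P3, P4, P5, P7, P8}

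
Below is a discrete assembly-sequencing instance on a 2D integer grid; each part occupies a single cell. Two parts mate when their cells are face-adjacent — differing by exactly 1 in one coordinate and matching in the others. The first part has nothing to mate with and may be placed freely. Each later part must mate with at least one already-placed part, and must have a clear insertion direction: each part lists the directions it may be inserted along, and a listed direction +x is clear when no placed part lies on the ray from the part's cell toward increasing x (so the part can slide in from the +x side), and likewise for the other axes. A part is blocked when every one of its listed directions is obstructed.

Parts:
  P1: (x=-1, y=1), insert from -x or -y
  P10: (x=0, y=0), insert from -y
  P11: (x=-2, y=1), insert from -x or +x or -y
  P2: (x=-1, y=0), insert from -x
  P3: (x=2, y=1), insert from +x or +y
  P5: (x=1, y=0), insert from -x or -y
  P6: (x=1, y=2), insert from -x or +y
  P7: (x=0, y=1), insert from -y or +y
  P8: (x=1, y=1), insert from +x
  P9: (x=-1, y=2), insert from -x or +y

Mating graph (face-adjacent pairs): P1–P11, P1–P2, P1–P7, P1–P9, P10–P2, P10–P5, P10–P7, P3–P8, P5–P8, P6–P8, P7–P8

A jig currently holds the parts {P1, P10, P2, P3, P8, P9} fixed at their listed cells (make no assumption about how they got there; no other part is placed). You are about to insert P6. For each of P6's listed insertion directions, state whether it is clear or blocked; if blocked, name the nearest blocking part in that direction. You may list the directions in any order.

+y: clear; -x: blocked by P9

-x: nearest on ray is P9@(-1, 2) ⇒ blocked
+y: ray from P6(1, 2) has no placed part ⇒ clear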